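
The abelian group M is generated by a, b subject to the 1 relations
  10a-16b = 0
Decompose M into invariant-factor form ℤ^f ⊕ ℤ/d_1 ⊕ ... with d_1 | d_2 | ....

Answer: M ≅ ℤ^1 ⊕ ℤ/2

Derivation:
rank_ℚ(R)=1; free=2−1=1
SNF(R) diag = [2] → torsion [2]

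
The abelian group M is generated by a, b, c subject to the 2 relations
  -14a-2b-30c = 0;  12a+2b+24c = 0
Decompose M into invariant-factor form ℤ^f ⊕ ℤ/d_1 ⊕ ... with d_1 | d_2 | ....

rank_ℚ(R)=2; free=3−2=1
SNF(R) diag = [2, 2] → torsion [2, 2]

Answer: M ≅ ℤ^1 ⊕ ℤ/2 ⊕ ℤ/2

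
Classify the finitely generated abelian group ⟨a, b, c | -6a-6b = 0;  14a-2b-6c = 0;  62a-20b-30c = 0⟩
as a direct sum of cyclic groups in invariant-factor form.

rank_ℚ(R)=3; free=3−3=0
SNF(R) diag = [2, 6, 6] → torsion [2, 6, 6]

Answer: M ≅ ℤ/2 ⊕ ℤ/6 ⊕ ℤ/6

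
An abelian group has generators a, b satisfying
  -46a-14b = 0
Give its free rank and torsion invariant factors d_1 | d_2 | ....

rank_ℚ(R)=1; free=2−1=1
SNF(R) diag = [2] → torsion [2]

Answer: M ≅ ℤ^1 ⊕ ℤ/2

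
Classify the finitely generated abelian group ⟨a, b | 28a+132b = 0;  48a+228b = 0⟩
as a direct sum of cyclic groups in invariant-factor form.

rank_ℚ(R)=2; free=2−2=0
SNF(R) diag = [4, 12] → torsion [4, 12]

Answer: M ≅ ℤ/4 ⊕ ℤ/12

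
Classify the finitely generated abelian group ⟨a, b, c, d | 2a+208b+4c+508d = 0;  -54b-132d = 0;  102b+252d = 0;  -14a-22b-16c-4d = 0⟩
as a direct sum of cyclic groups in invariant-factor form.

Answer: M ≅ ℤ/2 ⊕ ℤ/6 ⊕ ℤ/12 ⊕ ℤ/24

Derivation:
rank_ℚ(R)=4; free=4−4=0
SNF(R) diag = [2, 6, 12, 24] → torsion [2, 6, 12, 24]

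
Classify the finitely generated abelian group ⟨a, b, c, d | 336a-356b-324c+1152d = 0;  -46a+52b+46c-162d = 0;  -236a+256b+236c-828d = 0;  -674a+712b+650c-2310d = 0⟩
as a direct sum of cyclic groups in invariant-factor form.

rank_ℚ(R)=4; free=4−4=0
SNF(R) diag = [2, 4, 12, 24] → torsion [2, 4, 12, 24]

Answer: M ≅ ℤ/2 ⊕ ℤ/4 ⊕ ℤ/12 ⊕ ℤ/24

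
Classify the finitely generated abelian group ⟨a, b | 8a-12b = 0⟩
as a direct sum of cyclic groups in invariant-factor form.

Answer: M ≅ ℤ^1 ⊕ ℤ/4

Derivation:
rank_ℚ(R)=1; free=2−1=1
SNF(R) diag = [4] → torsion [4]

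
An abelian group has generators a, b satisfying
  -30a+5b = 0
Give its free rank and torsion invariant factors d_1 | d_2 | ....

rank_ℚ(R)=1; free=2−1=1
SNF(R) diag = [5] → torsion [5]

Answer: M ≅ ℤ^1 ⊕ ℤ/5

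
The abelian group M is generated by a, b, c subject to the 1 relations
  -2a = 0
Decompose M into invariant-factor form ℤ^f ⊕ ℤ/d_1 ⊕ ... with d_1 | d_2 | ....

Answer: M ≅ ℤ^2 ⊕ ℤ/2

Derivation:
rank_ℚ(R)=1; free=3−1=2
SNF(R) diag = [2] → torsion [2]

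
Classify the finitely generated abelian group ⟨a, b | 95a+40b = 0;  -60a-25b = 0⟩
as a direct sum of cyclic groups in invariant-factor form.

Answer: M ≅ ℤ/5 ⊕ ℤ/5

Derivation:
rank_ℚ(R)=2; free=2−2=0
SNF(R) diag = [5, 5] → torsion [5, 5]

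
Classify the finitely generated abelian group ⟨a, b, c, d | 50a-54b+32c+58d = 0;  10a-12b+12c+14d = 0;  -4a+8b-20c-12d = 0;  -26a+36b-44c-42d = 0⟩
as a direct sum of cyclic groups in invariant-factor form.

Answer: M ≅ ℤ/2 ⊕ ℤ/2 ⊕ ℤ/4 ⊕ ℤ/4

Derivation:
rank_ℚ(R)=4; free=4−4=0
SNF(R) diag = [2, 2, 4, 4] → torsion [2, 2, 4, 4]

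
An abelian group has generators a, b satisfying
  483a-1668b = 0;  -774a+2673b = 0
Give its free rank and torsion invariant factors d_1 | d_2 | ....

Answer: M ≅ ℤ/3 ⊕ ℤ/9

Derivation:
rank_ℚ(R)=2; free=2−2=0
SNF(R) diag = [3, 9] → torsion [3, 9]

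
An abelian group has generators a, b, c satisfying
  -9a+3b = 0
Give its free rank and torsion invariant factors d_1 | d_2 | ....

rank_ℚ(R)=1; free=3−1=2
SNF(R) diag = [3] → torsion [3]

Answer: M ≅ ℤ^2 ⊕ ℤ/3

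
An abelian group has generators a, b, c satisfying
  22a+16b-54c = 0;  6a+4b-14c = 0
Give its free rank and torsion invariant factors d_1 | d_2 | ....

Answer: M ≅ ℤ^1 ⊕ ℤ/2 ⊕ ℤ/4

Derivation:
rank_ℚ(R)=2; free=3−2=1
SNF(R) diag = [2, 4] → torsion [2, 4]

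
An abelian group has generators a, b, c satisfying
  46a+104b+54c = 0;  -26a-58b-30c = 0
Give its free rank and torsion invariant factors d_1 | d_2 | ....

Answer: M ≅ ℤ^1 ⊕ ℤ/2 ⊕ ℤ/6

Derivation:
rank_ℚ(R)=2; free=3−2=1
SNF(R) diag = [2, 6] → torsion [2, 6]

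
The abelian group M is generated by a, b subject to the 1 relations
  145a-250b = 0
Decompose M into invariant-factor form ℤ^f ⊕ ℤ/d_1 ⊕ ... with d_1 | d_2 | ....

rank_ℚ(R)=1; free=2−1=1
SNF(R) diag = [5] → torsion [5]

Answer: M ≅ ℤ^1 ⊕ ℤ/5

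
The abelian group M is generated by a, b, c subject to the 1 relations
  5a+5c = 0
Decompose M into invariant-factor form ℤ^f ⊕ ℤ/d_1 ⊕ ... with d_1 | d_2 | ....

Answer: M ≅ ℤ^2 ⊕ ℤ/5

Derivation:
rank_ℚ(R)=1; free=3−1=2
SNF(R) diag = [5] → torsion [5]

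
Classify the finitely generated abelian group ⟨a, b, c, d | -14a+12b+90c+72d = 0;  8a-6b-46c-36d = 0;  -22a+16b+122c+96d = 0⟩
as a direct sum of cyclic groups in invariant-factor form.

rank_ℚ(R)=3; free=4−3=1
SNF(R) diag = [2, 2, 4] → torsion [2, 2, 4]

Answer: M ≅ ℤ^1 ⊕ ℤ/2 ⊕ ℤ/2 ⊕ ℤ/4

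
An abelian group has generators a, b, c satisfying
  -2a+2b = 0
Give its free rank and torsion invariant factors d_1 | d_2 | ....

Answer: M ≅ ℤ^2 ⊕ ℤ/2

Derivation:
rank_ℚ(R)=1; free=3−1=2
SNF(R) diag = [2] → torsion [2]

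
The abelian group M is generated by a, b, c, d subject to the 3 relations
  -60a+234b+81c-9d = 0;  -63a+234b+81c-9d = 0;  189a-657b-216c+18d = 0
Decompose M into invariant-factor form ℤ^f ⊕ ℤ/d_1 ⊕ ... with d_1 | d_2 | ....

rank_ℚ(R)=3; free=4−3=1
SNF(R) diag = [3, 9, 27] → torsion [3, 9, 27]

Answer: M ≅ ℤ^1 ⊕ ℤ/3 ⊕ ℤ/9 ⊕ ℤ/27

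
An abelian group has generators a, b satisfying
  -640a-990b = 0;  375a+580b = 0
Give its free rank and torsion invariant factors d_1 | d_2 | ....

Answer: M ≅ ℤ/5 ⊕ ℤ/10

Derivation:
rank_ℚ(R)=2; free=2−2=0
SNF(R) diag = [5, 10] → torsion [5, 10]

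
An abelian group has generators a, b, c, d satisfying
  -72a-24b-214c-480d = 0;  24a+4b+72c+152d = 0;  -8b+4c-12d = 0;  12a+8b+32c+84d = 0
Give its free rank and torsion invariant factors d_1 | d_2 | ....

rank_ℚ(R)=4; free=4−4=0
SNF(R) diag = [2, 4, 4, 12] → torsion [2, 4, 4, 12]

Answer: M ≅ ℤ/2 ⊕ ℤ/4 ⊕ ℤ/4 ⊕ ℤ/12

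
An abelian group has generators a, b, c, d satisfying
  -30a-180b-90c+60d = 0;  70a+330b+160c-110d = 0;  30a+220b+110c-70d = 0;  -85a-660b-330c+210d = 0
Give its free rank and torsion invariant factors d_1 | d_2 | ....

Answer: M ≅ ℤ/5 ⊕ ℤ/10 ⊕ ℤ/10 ⊕ ℤ/30

Derivation:
rank_ℚ(R)=4; free=4−4=0
SNF(R) diag = [5, 10, 10, 30] → torsion [5, 10, 10, 30]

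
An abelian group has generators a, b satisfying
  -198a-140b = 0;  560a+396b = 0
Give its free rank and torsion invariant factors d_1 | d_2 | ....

Answer: M ≅ ℤ/2 ⊕ ℤ/4

Derivation:
rank_ℚ(R)=2; free=2−2=0
SNF(R) diag = [2, 4] → torsion [2, 4]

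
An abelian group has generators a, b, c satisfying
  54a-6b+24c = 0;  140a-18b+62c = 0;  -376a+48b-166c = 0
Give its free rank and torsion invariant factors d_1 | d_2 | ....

Answer: M ≅ ℤ/2 ⊕ ℤ/6 ⊕ ℤ/6

Derivation:
rank_ℚ(R)=3; free=3−3=0
SNF(R) diag = [2, 6, 6] → torsion [2, 6, 6]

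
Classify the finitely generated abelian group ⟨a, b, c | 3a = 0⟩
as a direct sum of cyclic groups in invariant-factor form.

Answer: M ≅ ℤ^2 ⊕ ℤ/3

Derivation:
rank_ℚ(R)=1; free=3−1=2
SNF(R) diag = [3] → torsion [3]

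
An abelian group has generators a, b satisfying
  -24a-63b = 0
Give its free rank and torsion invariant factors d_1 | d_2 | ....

rank_ℚ(R)=1; free=2−1=1
SNF(R) diag = [3] → torsion [3]

Answer: M ≅ ℤ^1 ⊕ ℤ/3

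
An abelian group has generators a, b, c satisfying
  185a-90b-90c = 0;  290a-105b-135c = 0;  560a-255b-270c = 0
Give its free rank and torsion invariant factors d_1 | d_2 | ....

rank_ℚ(R)=3; free=3−3=0
SNF(R) diag = [5, 15, 45] → torsion [5, 15, 45]

Answer: M ≅ ℤ/5 ⊕ ℤ/15 ⊕ ℤ/45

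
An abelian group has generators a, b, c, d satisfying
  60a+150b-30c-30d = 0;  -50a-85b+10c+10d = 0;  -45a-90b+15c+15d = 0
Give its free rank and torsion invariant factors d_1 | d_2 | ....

Answer: M ≅ ℤ^1 ⊕ ℤ/5 ⊕ ℤ/15 ⊕ ℤ/30

Derivation:
rank_ℚ(R)=3; free=4−3=1
SNF(R) diag = [5, 15, 30] → torsion [5, 15, 30]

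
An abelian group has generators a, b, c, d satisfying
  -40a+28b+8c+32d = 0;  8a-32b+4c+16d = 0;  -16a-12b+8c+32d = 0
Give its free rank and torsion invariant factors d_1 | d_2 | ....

rank_ℚ(R)=3; free=4−3=1
SNF(R) diag = [4, 4, 8] → torsion [4, 4, 8]

Answer: M ≅ ℤ^1 ⊕ ℤ/4 ⊕ ℤ/4 ⊕ ℤ/8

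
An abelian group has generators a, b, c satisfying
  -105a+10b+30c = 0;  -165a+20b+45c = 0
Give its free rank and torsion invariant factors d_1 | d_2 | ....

rank_ℚ(R)=2; free=3−2=1
SNF(R) diag = [5, 15] → torsion [5, 15]

Answer: M ≅ ℤ^1 ⊕ ℤ/5 ⊕ ℤ/15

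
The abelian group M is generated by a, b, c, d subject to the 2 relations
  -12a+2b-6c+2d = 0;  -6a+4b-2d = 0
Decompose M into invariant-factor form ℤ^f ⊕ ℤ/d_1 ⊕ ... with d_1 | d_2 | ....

Answer: M ≅ ℤ^2 ⊕ ℤ/2 ⊕ ℤ/6

Derivation:
rank_ℚ(R)=2; free=4−2=2
SNF(R) diag = [2, 6] → torsion [2, 6]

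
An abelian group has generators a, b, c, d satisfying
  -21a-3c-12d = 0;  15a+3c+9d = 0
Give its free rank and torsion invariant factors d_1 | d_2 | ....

Answer: M ≅ ℤ^2 ⊕ ℤ/3 ⊕ ℤ/3

Derivation:
rank_ℚ(R)=2; free=4−2=2
SNF(R) diag = [3, 3] → torsion [3, 3]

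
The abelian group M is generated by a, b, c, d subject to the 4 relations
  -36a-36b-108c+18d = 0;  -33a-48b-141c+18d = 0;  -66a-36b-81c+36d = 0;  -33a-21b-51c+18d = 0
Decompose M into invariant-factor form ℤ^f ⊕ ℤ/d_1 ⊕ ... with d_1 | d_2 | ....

rank_ℚ(R)=4; free=4−4=0
SNF(R) diag = [3, 3, 9, 18] → torsion [3, 3, 9, 18]

Answer: M ≅ ℤ/3 ⊕ ℤ/3 ⊕ ℤ/9 ⊕ ℤ/18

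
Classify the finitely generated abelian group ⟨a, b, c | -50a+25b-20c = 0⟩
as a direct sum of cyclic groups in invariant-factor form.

rank_ℚ(R)=1; free=3−1=2
SNF(R) diag = [5] → torsion [5]

Answer: M ≅ ℤ^2 ⊕ ℤ/5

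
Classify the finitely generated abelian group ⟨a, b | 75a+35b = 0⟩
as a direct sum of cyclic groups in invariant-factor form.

Answer: M ≅ ℤ^1 ⊕ ℤ/5

Derivation:
rank_ℚ(R)=1; free=2−1=1
SNF(R) diag = [5] → torsion [5]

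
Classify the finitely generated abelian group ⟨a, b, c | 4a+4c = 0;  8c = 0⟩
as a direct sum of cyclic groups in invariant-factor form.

rank_ℚ(R)=2; free=3−2=1
SNF(R) diag = [4, 8] → torsion [4, 8]

Answer: M ≅ ℤ^1 ⊕ ℤ/4 ⊕ ℤ/8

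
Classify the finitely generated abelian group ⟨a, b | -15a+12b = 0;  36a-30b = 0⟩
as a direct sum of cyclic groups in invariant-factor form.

Answer: M ≅ ℤ/3 ⊕ ℤ/6

Derivation:
rank_ℚ(R)=2; free=2−2=0
SNF(R) diag = [3, 6] → torsion [3, 6]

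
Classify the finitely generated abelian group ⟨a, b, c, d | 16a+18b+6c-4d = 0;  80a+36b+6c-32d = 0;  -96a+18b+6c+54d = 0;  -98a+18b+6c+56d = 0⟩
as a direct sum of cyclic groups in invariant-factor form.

rank_ℚ(R)=4; free=4−4=0
SNF(R) diag = [2, 6, 18, 54] → torsion [2, 6, 18, 54]

Answer: M ≅ ℤ/2 ⊕ ℤ/6 ⊕ ℤ/18 ⊕ ℤ/54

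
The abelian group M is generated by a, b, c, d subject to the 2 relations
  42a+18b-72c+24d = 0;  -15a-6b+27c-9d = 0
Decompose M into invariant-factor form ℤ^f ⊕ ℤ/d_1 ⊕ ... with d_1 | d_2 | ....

rank_ℚ(R)=2; free=4−2=2
SNF(R) diag = [3, 6] → torsion [3, 6]

Answer: M ≅ ℤ^2 ⊕ ℤ/3 ⊕ ℤ/6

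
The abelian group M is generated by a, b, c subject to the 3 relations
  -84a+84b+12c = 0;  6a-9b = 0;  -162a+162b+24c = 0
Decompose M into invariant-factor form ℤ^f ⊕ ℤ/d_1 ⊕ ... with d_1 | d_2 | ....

Answer: M ≅ ℤ/3 ⊕ ℤ/6 ⊕ ℤ/12

Derivation:
rank_ℚ(R)=3; free=3−3=0
SNF(R) diag = [3, 6, 12] → torsion [3, 6, 12]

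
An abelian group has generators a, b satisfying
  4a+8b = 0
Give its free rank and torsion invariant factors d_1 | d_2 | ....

Answer: M ≅ ℤ^1 ⊕ ℤ/4

Derivation:
rank_ℚ(R)=1; free=2−1=1
SNF(R) diag = [4] → torsion [4]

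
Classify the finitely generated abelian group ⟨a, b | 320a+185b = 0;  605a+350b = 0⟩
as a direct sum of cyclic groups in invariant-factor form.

rank_ℚ(R)=2; free=2−2=0
SNF(R) diag = [5, 15] → torsion [5, 15]

Answer: M ≅ ℤ/5 ⊕ ℤ/15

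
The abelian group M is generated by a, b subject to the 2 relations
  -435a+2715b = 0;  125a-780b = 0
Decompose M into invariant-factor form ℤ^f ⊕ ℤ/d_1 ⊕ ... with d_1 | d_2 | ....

rank_ℚ(R)=2; free=2−2=0
SNF(R) diag = [5, 15] → torsion [5, 15]

Answer: M ≅ ℤ/5 ⊕ ℤ/15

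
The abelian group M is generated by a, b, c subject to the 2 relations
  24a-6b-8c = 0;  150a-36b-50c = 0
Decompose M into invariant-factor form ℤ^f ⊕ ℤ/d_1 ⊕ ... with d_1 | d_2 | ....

rank_ℚ(R)=2; free=3−2=1
SNF(R) diag = [2, 6] → torsion [2, 6]

Answer: M ≅ ℤ^1 ⊕ ℤ/2 ⊕ ℤ/6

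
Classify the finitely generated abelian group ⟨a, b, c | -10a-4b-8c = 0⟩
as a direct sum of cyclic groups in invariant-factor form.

Answer: M ≅ ℤ^2 ⊕ ℤ/2

Derivation:
rank_ℚ(R)=1; free=3−1=2
SNF(R) diag = [2] → torsion [2]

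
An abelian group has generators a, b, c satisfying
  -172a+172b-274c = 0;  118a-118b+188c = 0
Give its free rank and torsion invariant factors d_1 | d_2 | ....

rank_ℚ(R)=2; free=3−2=1
SNF(R) diag = [2, 2] → torsion [2, 2]

Answer: M ≅ ℤ^1 ⊕ ℤ/2 ⊕ ℤ/2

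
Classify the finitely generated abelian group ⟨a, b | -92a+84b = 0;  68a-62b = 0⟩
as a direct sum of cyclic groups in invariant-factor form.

Answer: M ≅ ℤ/2 ⊕ ℤ/4

Derivation:
rank_ℚ(R)=2; free=2−2=0
SNF(R) diag = [2, 4] → torsion [2, 4]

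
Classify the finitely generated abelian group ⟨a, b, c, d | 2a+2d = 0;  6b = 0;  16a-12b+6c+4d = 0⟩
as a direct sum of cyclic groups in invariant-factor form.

Answer: M ≅ ℤ^1 ⊕ ℤ/2 ⊕ ℤ/6 ⊕ ℤ/6

Derivation:
rank_ℚ(R)=3; free=4−3=1
SNF(R) diag = [2, 6, 6] → torsion [2, 6, 6]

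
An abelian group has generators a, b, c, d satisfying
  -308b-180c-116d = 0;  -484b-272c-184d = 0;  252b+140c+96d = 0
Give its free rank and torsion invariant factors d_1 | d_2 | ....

Answer: M ≅ ℤ^1 ⊕ ℤ/4 ⊕ ℤ/4 ⊕ ℤ/12

Derivation:
rank_ℚ(R)=3; free=4−3=1
SNF(R) diag = [4, 4, 12] → torsion [4, 4, 12]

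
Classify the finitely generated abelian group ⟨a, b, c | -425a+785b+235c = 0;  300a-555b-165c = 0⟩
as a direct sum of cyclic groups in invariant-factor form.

rank_ℚ(R)=2; free=3−2=1
SNF(R) diag = [5, 15] → torsion [5, 15]

Answer: M ≅ ℤ^1 ⊕ ℤ/5 ⊕ ℤ/15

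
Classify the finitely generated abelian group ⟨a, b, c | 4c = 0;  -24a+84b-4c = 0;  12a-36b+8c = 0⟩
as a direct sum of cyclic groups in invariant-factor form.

rank_ℚ(R)=3; free=3−3=0
SNF(R) diag = [4, 12, 12] → torsion [4, 12, 12]

Answer: M ≅ ℤ/4 ⊕ ℤ/12 ⊕ ℤ/12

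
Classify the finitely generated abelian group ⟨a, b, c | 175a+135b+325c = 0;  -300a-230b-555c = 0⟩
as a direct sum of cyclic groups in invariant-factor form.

Answer: M ≅ ℤ^1 ⊕ ℤ/5 ⊕ ℤ/5

Derivation:
rank_ℚ(R)=2; free=3−2=1
SNF(R) diag = [5, 5] → torsion [5, 5]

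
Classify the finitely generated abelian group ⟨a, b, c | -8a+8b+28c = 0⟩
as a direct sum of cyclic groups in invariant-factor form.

Answer: M ≅ ℤ^2 ⊕ ℤ/4

Derivation:
rank_ℚ(R)=1; free=3−1=2
SNF(R) diag = [4] → torsion [4]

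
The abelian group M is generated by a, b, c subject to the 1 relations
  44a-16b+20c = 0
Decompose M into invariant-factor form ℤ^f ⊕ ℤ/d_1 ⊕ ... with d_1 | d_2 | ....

Answer: M ≅ ℤ^2 ⊕ ℤ/4

Derivation:
rank_ℚ(R)=1; free=3−1=2
SNF(R) diag = [4] → torsion [4]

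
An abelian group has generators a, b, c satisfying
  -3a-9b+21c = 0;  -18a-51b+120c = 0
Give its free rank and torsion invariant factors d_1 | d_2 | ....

Answer: M ≅ ℤ^1 ⊕ ℤ/3 ⊕ ℤ/3

Derivation:
rank_ℚ(R)=2; free=3−2=1
SNF(R) diag = [3, 3] → torsion [3, 3]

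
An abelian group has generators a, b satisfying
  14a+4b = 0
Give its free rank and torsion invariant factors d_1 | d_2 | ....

Answer: M ≅ ℤ^1 ⊕ ℤ/2

Derivation:
rank_ℚ(R)=1; free=2−1=1
SNF(R) diag = [2] → torsion [2]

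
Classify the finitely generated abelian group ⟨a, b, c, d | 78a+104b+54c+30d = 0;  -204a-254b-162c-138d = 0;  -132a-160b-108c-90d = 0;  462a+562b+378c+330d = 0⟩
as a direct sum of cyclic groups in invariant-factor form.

rank_ℚ(R)=4; free=4−4=0
SNF(R) diag = [2, 6, 18, 54] → torsion [2, 6, 18, 54]

Answer: M ≅ ℤ/2 ⊕ ℤ/6 ⊕ ℤ/18 ⊕ ℤ/54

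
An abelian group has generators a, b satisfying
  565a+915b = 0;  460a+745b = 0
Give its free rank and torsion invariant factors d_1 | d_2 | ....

Answer: M ≅ ℤ/5 ⊕ ℤ/5

Derivation:
rank_ℚ(R)=2; free=2−2=0
SNF(R) diag = [5, 5] → torsion [5, 5]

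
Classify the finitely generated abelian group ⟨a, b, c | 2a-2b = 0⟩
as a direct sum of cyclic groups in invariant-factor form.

rank_ℚ(R)=1; free=3−1=2
SNF(R) diag = [2] → torsion [2]

Answer: M ≅ ℤ^2 ⊕ ℤ/2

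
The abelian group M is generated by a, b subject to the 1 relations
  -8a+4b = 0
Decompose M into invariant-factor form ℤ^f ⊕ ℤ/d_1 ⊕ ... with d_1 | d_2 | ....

rank_ℚ(R)=1; free=2−1=1
SNF(R) diag = [4] → torsion [4]

Answer: M ≅ ℤ^1 ⊕ ℤ/4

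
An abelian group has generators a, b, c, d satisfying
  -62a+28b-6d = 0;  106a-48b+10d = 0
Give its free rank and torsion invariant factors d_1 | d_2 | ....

rank_ℚ(R)=2; free=4−2=2
SNF(R) diag = [2, 4] → torsion [2, 4]

Answer: M ≅ ℤ^2 ⊕ ℤ/2 ⊕ ℤ/4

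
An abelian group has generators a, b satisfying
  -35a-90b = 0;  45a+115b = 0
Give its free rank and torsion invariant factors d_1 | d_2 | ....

rank_ℚ(R)=2; free=2−2=0
SNF(R) diag = [5, 5] → torsion [5, 5]

Answer: M ≅ ℤ/5 ⊕ ℤ/5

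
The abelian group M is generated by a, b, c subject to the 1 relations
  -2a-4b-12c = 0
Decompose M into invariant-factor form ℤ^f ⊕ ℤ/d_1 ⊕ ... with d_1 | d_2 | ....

rank_ℚ(R)=1; free=3−1=2
SNF(R) diag = [2] → torsion [2]

Answer: M ≅ ℤ^2 ⊕ ℤ/2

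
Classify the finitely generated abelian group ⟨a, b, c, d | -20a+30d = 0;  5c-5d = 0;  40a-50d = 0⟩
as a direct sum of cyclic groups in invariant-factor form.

rank_ℚ(R)=3; free=4−3=1
SNF(R) diag = [5, 10, 20] → torsion [5, 10, 20]

Answer: M ≅ ℤ^1 ⊕ ℤ/5 ⊕ ℤ/10 ⊕ ℤ/20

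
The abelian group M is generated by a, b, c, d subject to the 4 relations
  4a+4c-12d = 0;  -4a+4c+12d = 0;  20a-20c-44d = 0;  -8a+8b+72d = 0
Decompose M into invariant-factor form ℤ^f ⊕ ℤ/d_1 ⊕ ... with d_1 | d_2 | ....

Answer: M ≅ ℤ/4 ⊕ ℤ/8 ⊕ ℤ/8 ⊕ ℤ/16

Derivation:
rank_ℚ(R)=4; free=4−4=0
SNF(R) diag = [4, 8, 8, 16] → torsion [4, 8, 8, 16]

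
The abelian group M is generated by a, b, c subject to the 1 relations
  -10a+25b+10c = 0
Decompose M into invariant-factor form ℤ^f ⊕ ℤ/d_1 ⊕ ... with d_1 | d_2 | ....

Answer: M ≅ ℤ^2 ⊕ ℤ/5

Derivation:
rank_ℚ(R)=1; free=3−1=2
SNF(R) diag = [5] → torsion [5]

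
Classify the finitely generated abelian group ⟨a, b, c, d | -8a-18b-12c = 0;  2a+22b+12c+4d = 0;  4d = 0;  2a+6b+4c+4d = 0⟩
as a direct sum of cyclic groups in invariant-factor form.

rank_ℚ(R)=4; free=4−4=0
SNF(R) diag = [2, 2, 4, 8] → torsion [2, 2, 4, 8]

Answer: M ≅ ℤ/2 ⊕ ℤ/2 ⊕ ℤ/4 ⊕ ℤ/8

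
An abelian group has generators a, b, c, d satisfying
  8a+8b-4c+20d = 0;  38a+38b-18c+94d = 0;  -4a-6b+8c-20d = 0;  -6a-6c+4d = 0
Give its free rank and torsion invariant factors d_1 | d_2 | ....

rank_ℚ(R)=4; free=4−4=0
SNF(R) diag = [2, 2, 2, 4] → torsion [2, 2, 2, 4]

Answer: M ≅ ℤ/2 ⊕ ℤ/2 ⊕ ℤ/2 ⊕ ℤ/4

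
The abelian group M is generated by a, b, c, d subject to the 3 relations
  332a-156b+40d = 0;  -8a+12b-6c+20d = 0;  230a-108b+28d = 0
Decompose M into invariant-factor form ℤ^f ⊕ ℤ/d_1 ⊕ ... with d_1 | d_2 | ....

Answer: M ≅ ℤ^1 ⊕ ℤ/2 ⊕ ℤ/6 ⊕ ℤ/12

Derivation:
rank_ℚ(R)=3; free=4−3=1
SNF(R) diag = [2, 6, 12] → torsion [2, 6, 12]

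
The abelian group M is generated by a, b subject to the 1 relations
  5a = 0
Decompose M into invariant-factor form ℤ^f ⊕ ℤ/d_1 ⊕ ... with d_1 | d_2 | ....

Answer: M ≅ ℤ^1 ⊕ ℤ/5

Derivation:
rank_ℚ(R)=1; free=2−1=1
SNF(R) diag = [5] → torsion [5]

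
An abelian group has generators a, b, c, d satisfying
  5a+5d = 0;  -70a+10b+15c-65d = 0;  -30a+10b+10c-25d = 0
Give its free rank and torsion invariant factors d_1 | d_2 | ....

rank_ℚ(R)=3; free=4−3=1
SNF(R) diag = [5, 5, 5] → torsion [5, 5, 5]

Answer: M ≅ ℤ^1 ⊕ ℤ/5 ⊕ ℤ/5 ⊕ ℤ/5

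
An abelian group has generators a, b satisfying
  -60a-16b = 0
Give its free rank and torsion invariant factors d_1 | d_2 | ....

rank_ℚ(R)=1; free=2−1=1
SNF(R) diag = [4] → torsion [4]

Answer: M ≅ ℤ^1 ⊕ ℤ/4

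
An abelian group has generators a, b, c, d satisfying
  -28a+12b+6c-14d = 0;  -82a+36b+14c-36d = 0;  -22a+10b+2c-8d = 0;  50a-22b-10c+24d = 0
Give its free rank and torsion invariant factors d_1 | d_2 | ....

rank_ℚ(R)=4; free=4−4=0
SNF(R) diag = [2, 2, 2, 4] → torsion [2, 2, 2, 4]

Answer: M ≅ ℤ/2 ⊕ ℤ/2 ⊕ ℤ/2 ⊕ ℤ/4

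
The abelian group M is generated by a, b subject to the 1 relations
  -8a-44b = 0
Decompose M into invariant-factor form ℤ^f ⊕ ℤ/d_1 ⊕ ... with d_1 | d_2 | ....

rank_ℚ(R)=1; free=2−1=1
SNF(R) diag = [4] → torsion [4]

Answer: M ≅ ℤ^1 ⊕ ℤ/4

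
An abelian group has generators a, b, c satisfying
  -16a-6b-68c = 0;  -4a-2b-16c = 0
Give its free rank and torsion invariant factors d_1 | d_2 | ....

Answer: M ≅ ℤ^1 ⊕ ℤ/2 ⊕ ℤ/4

Derivation:
rank_ℚ(R)=2; free=3−2=1
SNF(R) diag = [2, 4] → torsion [2, 4]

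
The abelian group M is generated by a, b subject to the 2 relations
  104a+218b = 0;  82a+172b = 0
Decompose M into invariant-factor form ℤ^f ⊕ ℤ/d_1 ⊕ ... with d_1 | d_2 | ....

Answer: M ≅ ℤ/2 ⊕ ℤ/6

Derivation:
rank_ℚ(R)=2; free=2−2=0
SNF(R) diag = [2, 6] → torsion [2, 6]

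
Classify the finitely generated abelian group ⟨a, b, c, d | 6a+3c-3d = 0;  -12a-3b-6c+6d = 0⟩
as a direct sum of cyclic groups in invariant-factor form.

rank_ℚ(R)=2; free=4−2=2
SNF(R) diag = [3, 3] → torsion [3, 3]

Answer: M ≅ ℤ^2 ⊕ ℤ/3 ⊕ ℤ/3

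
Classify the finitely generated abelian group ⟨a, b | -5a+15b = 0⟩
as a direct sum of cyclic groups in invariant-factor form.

rank_ℚ(R)=1; free=2−1=1
SNF(R) diag = [5] → torsion [5]

Answer: M ≅ ℤ^1 ⊕ ℤ/5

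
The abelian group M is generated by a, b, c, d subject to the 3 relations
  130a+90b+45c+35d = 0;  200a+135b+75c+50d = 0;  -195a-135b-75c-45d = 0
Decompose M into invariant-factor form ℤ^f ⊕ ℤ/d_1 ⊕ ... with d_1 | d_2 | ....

Answer: M ≅ ℤ^1 ⊕ ℤ/5 ⊕ ℤ/5 ⊕ ℤ/15

Derivation:
rank_ℚ(R)=3; free=4−3=1
SNF(R) diag = [5, 5, 15] → torsion [5, 5, 15]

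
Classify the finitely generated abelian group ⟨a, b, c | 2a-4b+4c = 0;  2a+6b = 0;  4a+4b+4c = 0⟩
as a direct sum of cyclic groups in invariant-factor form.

Answer: M ≅ ℤ/2 ⊕ ℤ/2 ⊕ ℤ/4

Derivation:
rank_ℚ(R)=3; free=3−3=0
SNF(R) diag = [2, 2, 4] → torsion [2, 2, 4]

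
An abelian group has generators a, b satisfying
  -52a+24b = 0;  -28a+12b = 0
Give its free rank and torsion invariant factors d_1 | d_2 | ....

Answer: M ≅ ℤ/4 ⊕ ℤ/12

Derivation:
rank_ℚ(R)=2; free=2−2=0
SNF(R) diag = [4, 12] → torsion [4, 12]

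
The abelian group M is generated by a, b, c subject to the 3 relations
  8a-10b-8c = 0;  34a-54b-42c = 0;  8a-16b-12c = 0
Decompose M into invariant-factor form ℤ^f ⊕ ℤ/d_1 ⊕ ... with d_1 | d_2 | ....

Answer: M ≅ ℤ/2 ⊕ ℤ/2 ⊕ ℤ/4

Derivation:
rank_ℚ(R)=3; free=3−3=0
SNF(R) diag = [2, 2, 4] → torsion [2, 2, 4]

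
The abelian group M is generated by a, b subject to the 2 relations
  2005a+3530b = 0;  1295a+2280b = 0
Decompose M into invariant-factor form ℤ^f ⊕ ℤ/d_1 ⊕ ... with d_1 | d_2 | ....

Answer: M ≅ ℤ/5 ⊕ ℤ/10

Derivation:
rank_ℚ(R)=2; free=2−2=0
SNF(R) diag = [5, 10] → torsion [5, 10]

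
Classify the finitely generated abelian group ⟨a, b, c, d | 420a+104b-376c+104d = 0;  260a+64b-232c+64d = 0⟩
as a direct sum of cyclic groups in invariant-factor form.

rank_ℚ(R)=2; free=4−2=2
SNF(R) diag = [4, 8] → torsion [4, 8]

Answer: M ≅ ℤ^2 ⊕ ℤ/4 ⊕ ℤ/8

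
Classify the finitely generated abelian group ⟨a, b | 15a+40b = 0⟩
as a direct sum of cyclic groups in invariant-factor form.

Answer: M ≅ ℤ^1 ⊕ ℤ/5

Derivation:
rank_ℚ(R)=1; free=2−1=1
SNF(R) diag = [5] → torsion [5]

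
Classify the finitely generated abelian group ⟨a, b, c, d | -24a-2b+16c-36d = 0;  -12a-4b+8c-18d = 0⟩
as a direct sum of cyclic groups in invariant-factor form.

Answer: M ≅ ℤ^2 ⊕ ℤ/2 ⊕ ℤ/6

Derivation:
rank_ℚ(R)=2; free=4−2=2
SNF(R) diag = [2, 6] → torsion [2, 6]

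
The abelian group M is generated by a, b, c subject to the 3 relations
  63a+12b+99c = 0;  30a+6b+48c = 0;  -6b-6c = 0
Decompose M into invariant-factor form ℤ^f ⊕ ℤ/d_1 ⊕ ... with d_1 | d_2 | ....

rank_ℚ(R)=3; free=3−3=0
SNF(R) diag = [3, 6, 12] → torsion [3, 6, 12]

Answer: M ≅ ℤ/3 ⊕ ℤ/6 ⊕ ℤ/12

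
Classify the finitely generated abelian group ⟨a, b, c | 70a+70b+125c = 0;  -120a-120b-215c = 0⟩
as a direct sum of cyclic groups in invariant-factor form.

Answer: M ≅ ℤ^1 ⊕ ℤ/5 ⊕ ℤ/10

Derivation:
rank_ℚ(R)=2; free=3−2=1
SNF(R) diag = [5, 10] → torsion [5, 10]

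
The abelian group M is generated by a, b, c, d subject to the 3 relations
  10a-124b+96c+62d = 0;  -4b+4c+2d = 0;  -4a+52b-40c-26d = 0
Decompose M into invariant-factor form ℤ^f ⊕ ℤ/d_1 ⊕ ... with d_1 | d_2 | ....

rank_ℚ(R)=3; free=4−3=1
SNF(R) diag = [2, 2, 4] → torsion [2, 2, 4]

Answer: M ≅ ℤ^1 ⊕ ℤ/2 ⊕ ℤ/2 ⊕ ℤ/4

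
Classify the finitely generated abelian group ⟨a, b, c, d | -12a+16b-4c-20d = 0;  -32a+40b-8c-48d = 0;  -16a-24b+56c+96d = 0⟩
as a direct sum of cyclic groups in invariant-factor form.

Answer: M ≅ ℤ^1 ⊕ ℤ/4 ⊕ ℤ/8 ⊕ ℤ/16

Derivation:
rank_ℚ(R)=3; free=4−3=1
SNF(R) diag = [4, 8, 16] → torsion [4, 8, 16]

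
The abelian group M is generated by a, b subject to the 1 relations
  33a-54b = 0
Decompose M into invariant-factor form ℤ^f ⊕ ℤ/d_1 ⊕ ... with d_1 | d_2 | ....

rank_ℚ(R)=1; free=2−1=1
SNF(R) diag = [3] → torsion [3]

Answer: M ≅ ℤ^1 ⊕ ℤ/3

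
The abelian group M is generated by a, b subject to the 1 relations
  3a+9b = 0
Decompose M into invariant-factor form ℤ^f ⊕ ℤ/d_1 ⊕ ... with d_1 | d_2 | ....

Answer: M ≅ ℤ^1 ⊕ ℤ/3

Derivation:
rank_ℚ(R)=1; free=2−1=1
SNF(R) diag = [3] → torsion [3]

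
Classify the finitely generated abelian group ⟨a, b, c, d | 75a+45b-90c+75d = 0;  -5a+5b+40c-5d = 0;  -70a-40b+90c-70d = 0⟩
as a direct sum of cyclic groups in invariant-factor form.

Answer: M ≅ ℤ^1 ⊕ ℤ/5 ⊕ ℤ/10 ⊕ ℤ/30

Derivation:
rank_ℚ(R)=3; free=4−3=1
SNF(R) diag = [5, 10, 30] → torsion [5, 10, 30]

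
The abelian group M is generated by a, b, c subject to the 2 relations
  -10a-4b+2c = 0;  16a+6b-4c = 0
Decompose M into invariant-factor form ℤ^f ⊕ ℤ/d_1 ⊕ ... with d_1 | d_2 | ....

rank_ℚ(R)=2; free=3−2=1
SNF(R) diag = [2, 2] → torsion [2, 2]

Answer: M ≅ ℤ^1 ⊕ ℤ/2 ⊕ ℤ/2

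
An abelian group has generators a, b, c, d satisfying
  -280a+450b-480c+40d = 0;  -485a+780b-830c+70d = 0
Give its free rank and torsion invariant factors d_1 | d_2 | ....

rank_ℚ(R)=2; free=4−2=2
SNF(R) diag = [5, 10] → torsion [5, 10]

Answer: M ≅ ℤ^2 ⊕ ℤ/5 ⊕ ℤ/10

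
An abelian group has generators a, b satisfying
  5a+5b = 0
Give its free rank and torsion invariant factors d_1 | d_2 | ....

rank_ℚ(R)=1; free=2−1=1
SNF(R) diag = [5] → torsion [5]

Answer: M ≅ ℤ^1 ⊕ ℤ/5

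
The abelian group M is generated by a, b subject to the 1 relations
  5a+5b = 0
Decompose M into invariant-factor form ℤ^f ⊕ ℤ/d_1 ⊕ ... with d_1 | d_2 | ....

rank_ℚ(R)=1; free=2−1=1
SNF(R) diag = [5] → torsion [5]

Answer: M ≅ ℤ^1 ⊕ ℤ/5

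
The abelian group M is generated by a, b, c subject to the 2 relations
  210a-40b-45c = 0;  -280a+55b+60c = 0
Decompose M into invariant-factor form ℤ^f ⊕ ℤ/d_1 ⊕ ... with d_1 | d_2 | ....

rank_ℚ(R)=2; free=3−2=1
SNF(R) diag = [5, 5] → torsion [5, 5]

Answer: M ≅ ℤ^1 ⊕ ℤ/5 ⊕ ℤ/5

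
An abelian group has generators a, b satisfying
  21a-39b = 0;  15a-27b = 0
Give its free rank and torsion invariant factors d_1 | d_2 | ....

rank_ℚ(R)=2; free=2−2=0
SNF(R) diag = [3, 6] → torsion [3, 6]

Answer: M ≅ ℤ/3 ⊕ ℤ/6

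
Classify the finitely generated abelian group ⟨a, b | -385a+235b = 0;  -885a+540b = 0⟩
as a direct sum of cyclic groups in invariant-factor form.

Answer: M ≅ ℤ/5 ⊕ ℤ/15

Derivation:
rank_ℚ(R)=2; free=2−2=0
SNF(R) diag = [5, 15] → torsion [5, 15]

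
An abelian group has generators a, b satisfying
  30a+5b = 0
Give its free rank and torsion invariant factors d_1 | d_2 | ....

rank_ℚ(R)=1; free=2−1=1
SNF(R) diag = [5] → torsion [5]

Answer: M ≅ ℤ^1 ⊕ ℤ/5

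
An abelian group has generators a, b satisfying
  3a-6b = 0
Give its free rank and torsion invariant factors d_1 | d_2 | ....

Answer: M ≅ ℤ^1 ⊕ ℤ/3

Derivation:
rank_ℚ(R)=1; free=2−1=1
SNF(R) diag = [3] → torsion [3]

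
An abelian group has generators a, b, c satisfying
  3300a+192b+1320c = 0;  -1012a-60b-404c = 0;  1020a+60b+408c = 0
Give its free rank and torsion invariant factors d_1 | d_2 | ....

Answer: M ≅ ℤ/4 ⊕ ℤ/12 ⊕ ℤ/36

Derivation:
rank_ℚ(R)=3; free=3−3=0
SNF(R) diag = [4, 12, 36] → torsion [4, 12, 36]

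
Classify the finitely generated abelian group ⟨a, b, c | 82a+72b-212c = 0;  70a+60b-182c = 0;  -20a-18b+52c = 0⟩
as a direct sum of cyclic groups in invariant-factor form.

Answer: M ≅ ℤ/2 ⊕ ℤ/6 ⊕ ℤ/6

Derivation:
rank_ℚ(R)=3; free=3−3=0
SNF(R) diag = [2, 6, 6] → torsion [2, 6, 6]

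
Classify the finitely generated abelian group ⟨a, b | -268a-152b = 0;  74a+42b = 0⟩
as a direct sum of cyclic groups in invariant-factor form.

Answer: M ≅ ℤ/2 ⊕ ℤ/4

Derivation:
rank_ℚ(R)=2; free=2−2=0
SNF(R) diag = [2, 4] → torsion [2, 4]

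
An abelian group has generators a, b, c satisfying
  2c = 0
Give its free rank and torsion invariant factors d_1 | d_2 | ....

Answer: M ≅ ℤ^2 ⊕ ℤ/2

Derivation:
rank_ℚ(R)=1; free=3−1=2
SNF(R) diag = [2] → torsion [2]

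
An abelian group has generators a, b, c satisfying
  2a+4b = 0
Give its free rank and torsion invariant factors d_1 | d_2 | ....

rank_ℚ(R)=1; free=3−1=2
SNF(R) diag = [2] → torsion [2]

Answer: M ≅ ℤ^2 ⊕ ℤ/2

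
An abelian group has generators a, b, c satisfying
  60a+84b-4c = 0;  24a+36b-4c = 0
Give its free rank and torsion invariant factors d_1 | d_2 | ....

Answer: M ≅ ℤ^1 ⊕ ℤ/4 ⊕ ℤ/12

Derivation:
rank_ℚ(R)=2; free=3−2=1
SNF(R) diag = [4, 12] → torsion [4, 12]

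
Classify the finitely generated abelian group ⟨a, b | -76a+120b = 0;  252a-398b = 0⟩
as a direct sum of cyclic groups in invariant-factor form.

Answer: M ≅ ℤ/2 ⊕ ℤ/4

Derivation:
rank_ℚ(R)=2; free=2−2=0
SNF(R) diag = [2, 4] → torsion [2, 4]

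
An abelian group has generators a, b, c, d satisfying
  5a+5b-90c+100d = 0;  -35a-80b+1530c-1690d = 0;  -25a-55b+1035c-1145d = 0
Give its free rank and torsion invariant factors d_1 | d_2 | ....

rank_ℚ(R)=3; free=4−3=1
SNF(R) diag = [5, 15, 45] → torsion [5, 15, 45]

Answer: M ≅ ℤ^1 ⊕ ℤ/5 ⊕ ℤ/15 ⊕ ℤ/45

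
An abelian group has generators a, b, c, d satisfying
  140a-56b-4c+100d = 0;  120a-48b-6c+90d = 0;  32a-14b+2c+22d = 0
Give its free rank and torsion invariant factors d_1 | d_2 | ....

rank_ℚ(R)=3; free=4−3=1
SNF(R) diag = [2, 6, 12] → torsion [2, 6, 12]

Answer: M ≅ ℤ^1 ⊕ ℤ/2 ⊕ ℤ/6 ⊕ ℤ/12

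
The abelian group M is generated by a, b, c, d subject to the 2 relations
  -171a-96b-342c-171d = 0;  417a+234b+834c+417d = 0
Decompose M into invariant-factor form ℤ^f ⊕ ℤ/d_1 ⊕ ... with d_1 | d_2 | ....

rank_ℚ(R)=2; free=4−2=2
SNF(R) diag = [3, 6] → torsion [3, 6]

Answer: M ≅ ℤ^2 ⊕ ℤ/3 ⊕ ℤ/6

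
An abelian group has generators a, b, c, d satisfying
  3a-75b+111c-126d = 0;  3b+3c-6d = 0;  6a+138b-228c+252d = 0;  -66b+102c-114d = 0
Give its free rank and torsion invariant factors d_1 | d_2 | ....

Answer: M ≅ ℤ/3 ⊕ ℤ/3 ⊕ ℤ/6 ⊕ ℤ/18

Derivation:
rank_ℚ(R)=4; free=4−4=0
SNF(R) diag = [3, 3, 6, 18] → torsion [3, 3, 6, 18]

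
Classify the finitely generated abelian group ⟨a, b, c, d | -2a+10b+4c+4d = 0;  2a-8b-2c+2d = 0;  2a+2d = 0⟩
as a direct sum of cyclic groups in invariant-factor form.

Answer: M ≅ ℤ^1 ⊕ ℤ/2 ⊕ ℤ/2 ⊕ ℤ/6

Derivation:
rank_ℚ(R)=3; free=4−3=1
SNF(R) diag = [2, 2, 6] → torsion [2, 2, 6]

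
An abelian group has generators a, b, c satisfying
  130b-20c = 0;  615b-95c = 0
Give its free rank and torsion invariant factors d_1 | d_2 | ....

rank_ℚ(R)=2; free=3−2=1
SNF(R) diag = [5, 10] → torsion [5, 10]

Answer: M ≅ ℤ^1 ⊕ ℤ/5 ⊕ ℤ/10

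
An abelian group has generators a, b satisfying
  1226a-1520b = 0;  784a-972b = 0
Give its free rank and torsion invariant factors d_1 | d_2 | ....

Answer: M ≅ ℤ/2 ⊕ ℤ/4

Derivation:
rank_ℚ(R)=2; free=2−2=0
SNF(R) diag = [2, 4] → torsion [2, 4]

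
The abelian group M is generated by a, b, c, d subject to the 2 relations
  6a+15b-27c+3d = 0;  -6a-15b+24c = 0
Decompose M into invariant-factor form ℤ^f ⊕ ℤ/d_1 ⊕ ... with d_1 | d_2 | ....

rank_ℚ(R)=2; free=4−2=2
SNF(R) diag = [3, 3] → torsion [3, 3]

Answer: M ≅ ℤ^2 ⊕ ℤ/3 ⊕ ℤ/3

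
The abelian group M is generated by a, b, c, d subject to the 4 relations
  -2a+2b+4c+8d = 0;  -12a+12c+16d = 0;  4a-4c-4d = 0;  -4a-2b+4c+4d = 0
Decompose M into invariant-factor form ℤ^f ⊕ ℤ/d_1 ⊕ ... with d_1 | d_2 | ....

rank_ℚ(R)=4; free=4−4=0
SNF(R) diag = [2, 2, 4, 4] → torsion [2, 2, 4, 4]

Answer: M ≅ ℤ/2 ⊕ ℤ/2 ⊕ ℤ/4 ⊕ ℤ/4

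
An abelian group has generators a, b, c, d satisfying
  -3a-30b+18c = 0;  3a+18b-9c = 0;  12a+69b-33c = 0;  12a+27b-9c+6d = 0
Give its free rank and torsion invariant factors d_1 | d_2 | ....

rank_ℚ(R)=4; free=4−4=0
SNF(R) diag = [3, 3, 3, 6] → torsion [3, 3, 3, 6]

Answer: M ≅ ℤ/3 ⊕ ℤ/3 ⊕ ℤ/3 ⊕ ℤ/6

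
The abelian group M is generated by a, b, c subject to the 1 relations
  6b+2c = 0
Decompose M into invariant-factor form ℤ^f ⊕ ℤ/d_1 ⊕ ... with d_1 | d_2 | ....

rank_ℚ(R)=1; free=3−1=2
SNF(R) diag = [2] → torsion [2]

Answer: M ≅ ℤ^2 ⊕ ℤ/2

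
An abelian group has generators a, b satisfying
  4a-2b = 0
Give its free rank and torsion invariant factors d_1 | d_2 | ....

Answer: M ≅ ℤ^1 ⊕ ℤ/2

Derivation:
rank_ℚ(R)=1; free=2−1=1
SNF(R) diag = [2] → torsion [2]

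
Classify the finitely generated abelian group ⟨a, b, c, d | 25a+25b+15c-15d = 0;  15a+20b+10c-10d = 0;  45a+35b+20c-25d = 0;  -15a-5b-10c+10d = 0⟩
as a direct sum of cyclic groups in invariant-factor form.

Answer: M ≅ ℤ/5 ⊕ ℤ/5 ⊕ ℤ/5 ⊕ ℤ/15

Derivation:
rank_ℚ(R)=4; free=4−4=0
SNF(R) diag = [5, 5, 5, 15] → torsion [5, 5, 5, 15]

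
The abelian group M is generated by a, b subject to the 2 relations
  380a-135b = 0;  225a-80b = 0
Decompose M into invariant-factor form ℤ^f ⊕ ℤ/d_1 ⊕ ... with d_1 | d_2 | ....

rank_ℚ(R)=2; free=2−2=0
SNF(R) diag = [5, 5] → torsion [5, 5]

Answer: M ≅ ℤ/5 ⊕ ℤ/5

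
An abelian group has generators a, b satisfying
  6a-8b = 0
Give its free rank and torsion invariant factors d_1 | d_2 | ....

Answer: M ≅ ℤ^1 ⊕ ℤ/2

Derivation:
rank_ℚ(R)=1; free=2−1=1
SNF(R) diag = [2] → torsion [2]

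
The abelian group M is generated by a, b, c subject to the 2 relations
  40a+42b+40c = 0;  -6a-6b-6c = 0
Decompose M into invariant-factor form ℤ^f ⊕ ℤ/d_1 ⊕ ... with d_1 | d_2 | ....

rank_ℚ(R)=2; free=3−2=1
SNF(R) diag = [2, 6] → torsion [2, 6]

Answer: M ≅ ℤ^1 ⊕ ℤ/2 ⊕ ℤ/6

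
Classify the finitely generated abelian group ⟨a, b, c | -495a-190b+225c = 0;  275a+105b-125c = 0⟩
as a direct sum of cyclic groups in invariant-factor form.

rank_ℚ(R)=2; free=3−2=1
SNF(R) diag = [5, 5] → torsion [5, 5]

Answer: M ≅ ℤ^1 ⊕ ℤ/5 ⊕ ℤ/5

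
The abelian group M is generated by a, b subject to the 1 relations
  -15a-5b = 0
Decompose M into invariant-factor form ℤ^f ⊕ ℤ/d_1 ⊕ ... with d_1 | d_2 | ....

Answer: M ≅ ℤ^1 ⊕ ℤ/5

Derivation:
rank_ℚ(R)=1; free=2−1=1
SNF(R) diag = [5] → torsion [5]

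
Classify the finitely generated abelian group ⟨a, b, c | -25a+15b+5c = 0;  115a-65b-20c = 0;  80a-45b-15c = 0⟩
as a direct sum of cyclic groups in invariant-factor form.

Answer: M ≅ ℤ/5 ⊕ ℤ/5 ⊕ ℤ/5

Derivation:
rank_ℚ(R)=3; free=3−3=0
SNF(R) diag = [5, 5, 5] → torsion [5, 5, 5]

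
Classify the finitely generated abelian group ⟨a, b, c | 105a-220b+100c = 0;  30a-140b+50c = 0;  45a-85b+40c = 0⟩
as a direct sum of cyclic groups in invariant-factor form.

rank_ℚ(R)=3; free=3−3=0
SNF(R) diag = [5, 15, 30] → torsion [5, 15, 30]

Answer: M ≅ ℤ/5 ⊕ ℤ/15 ⊕ ℤ/30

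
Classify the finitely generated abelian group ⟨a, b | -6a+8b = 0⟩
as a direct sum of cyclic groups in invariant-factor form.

Answer: M ≅ ℤ^1 ⊕ ℤ/2

Derivation:
rank_ℚ(R)=1; free=2−1=1
SNF(R) diag = [2] → torsion [2]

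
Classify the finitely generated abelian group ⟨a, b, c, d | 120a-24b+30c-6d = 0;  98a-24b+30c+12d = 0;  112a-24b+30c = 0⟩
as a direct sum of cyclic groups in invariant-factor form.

Answer: M ≅ ℤ^1 ⊕ ℤ/2 ⊕ ℤ/6 ⊕ ℤ/6

Derivation:
rank_ℚ(R)=3; free=4−3=1
SNF(R) diag = [2, 6, 6] → torsion [2, 6, 6]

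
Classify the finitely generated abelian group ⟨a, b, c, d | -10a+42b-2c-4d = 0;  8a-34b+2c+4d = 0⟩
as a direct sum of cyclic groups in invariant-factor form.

rank_ℚ(R)=2; free=4−2=2
SNF(R) diag = [2, 2] → torsion [2, 2]

Answer: M ≅ ℤ^2 ⊕ ℤ/2 ⊕ ℤ/2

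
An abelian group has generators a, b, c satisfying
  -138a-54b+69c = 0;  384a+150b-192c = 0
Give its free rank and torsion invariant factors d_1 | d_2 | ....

rank_ℚ(R)=2; free=3−2=1
SNF(R) diag = [3, 6] → torsion [3, 6]

Answer: M ≅ ℤ^1 ⊕ ℤ/3 ⊕ ℤ/6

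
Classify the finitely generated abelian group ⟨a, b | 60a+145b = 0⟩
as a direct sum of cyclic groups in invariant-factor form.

Answer: M ≅ ℤ^1 ⊕ ℤ/5

Derivation:
rank_ℚ(R)=1; free=2−1=1
SNF(R) diag = [5] → torsion [5]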